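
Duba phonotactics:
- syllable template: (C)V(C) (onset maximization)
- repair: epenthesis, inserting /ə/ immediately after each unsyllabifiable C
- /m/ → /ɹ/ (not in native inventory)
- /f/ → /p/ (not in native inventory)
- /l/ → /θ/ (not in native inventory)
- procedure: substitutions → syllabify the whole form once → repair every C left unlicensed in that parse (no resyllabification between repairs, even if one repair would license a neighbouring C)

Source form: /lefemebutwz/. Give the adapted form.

Substitution: /l/ → /θ/, /f/ → /p/, /m/ → /ɹ/, giving /θepeɹebutwz/.
Syllabifying with onset maximization leaves /w/, /z/ stranded (at most one coda consonant is licensed; onsets are limited to one consonant).
Inserting the epenthetic vowel yields /w/ → /wə/, /z/ → /zə/.

θepeɹebutwəzə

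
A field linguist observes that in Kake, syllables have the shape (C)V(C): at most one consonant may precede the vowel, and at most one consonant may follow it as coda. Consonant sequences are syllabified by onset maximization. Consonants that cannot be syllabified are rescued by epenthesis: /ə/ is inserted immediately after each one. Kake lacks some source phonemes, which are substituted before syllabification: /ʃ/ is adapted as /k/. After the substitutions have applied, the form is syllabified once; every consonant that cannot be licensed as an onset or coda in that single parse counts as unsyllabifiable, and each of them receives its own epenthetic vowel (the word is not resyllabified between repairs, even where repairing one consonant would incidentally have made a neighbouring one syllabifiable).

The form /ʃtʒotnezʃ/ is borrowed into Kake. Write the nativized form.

Substitution: /ʃ/ → /k/, giving /ktʒotnezk/.
Under (C)V(C), the unsyllabifiable consonants are /k/, /t/, /k/ (at most one coda consonant is licensed; onsets are limited to one consonant).
Epenthesis after each stranded consonant: /k/ → /kə/, /t/ → /tə/, /k/ → /kə/.

kətəʒotnezkə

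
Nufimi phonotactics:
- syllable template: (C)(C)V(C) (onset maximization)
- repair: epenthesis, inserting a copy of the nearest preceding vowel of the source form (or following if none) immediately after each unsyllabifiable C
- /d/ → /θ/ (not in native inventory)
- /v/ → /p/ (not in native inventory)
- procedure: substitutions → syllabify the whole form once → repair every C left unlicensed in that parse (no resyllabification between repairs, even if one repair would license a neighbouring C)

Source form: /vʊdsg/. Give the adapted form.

Substitution: /v/ → /p/, /d/ → /θ/, giving /pʊθsg/.
Under (C)(C)V(C), the unsyllabifiable consonants are /s/, /g/ (at most one coda consonant is licensed; onsets may contain at most 2 consonants).
Inserting the epenthetic vowel yields /s/ → /sʊ/, /g/ → /gʊ/.

pʊθsʊgʊ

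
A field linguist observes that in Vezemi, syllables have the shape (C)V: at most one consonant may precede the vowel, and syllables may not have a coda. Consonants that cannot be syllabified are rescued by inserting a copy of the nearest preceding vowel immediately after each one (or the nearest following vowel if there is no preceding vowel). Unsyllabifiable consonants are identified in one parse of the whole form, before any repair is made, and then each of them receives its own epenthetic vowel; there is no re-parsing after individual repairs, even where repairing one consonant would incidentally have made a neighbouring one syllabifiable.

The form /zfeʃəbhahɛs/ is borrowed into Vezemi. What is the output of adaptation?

The consonants /z/, /b/, /s/ cannot be parsed into a legal (C)V syllable (no codas are permitted; onsets are limited to one consonant).
Epenthesis after each stranded consonant: /z/ → /ze/, /b/ → /bə/, /s/ → /sɛ/.

zefeʃəbəhahɛsɛ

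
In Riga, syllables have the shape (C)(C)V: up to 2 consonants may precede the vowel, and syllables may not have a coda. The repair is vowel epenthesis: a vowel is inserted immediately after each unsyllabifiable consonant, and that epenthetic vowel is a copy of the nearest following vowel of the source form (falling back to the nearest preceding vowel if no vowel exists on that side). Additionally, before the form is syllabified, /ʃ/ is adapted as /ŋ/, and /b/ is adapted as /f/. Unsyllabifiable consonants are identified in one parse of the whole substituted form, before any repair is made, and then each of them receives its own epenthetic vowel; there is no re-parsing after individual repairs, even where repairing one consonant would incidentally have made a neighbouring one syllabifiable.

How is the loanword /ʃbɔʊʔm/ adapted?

ŋfɔʊʔʊmʊ

Substitution: /ʃ/ → /ŋ/, /b/ → /f/, giving /ŋfɔʊʔm/.
Under (C)(C)V, the unsyllabifiable consonants are /ʔ/, /m/ (no codas are permitted; onsets may contain at most 2 consonants).
Each unlicensed consonant becomes the onset of a new syllable: /ʔ/ → /ʔʊ/, /m/ → /mʊ/.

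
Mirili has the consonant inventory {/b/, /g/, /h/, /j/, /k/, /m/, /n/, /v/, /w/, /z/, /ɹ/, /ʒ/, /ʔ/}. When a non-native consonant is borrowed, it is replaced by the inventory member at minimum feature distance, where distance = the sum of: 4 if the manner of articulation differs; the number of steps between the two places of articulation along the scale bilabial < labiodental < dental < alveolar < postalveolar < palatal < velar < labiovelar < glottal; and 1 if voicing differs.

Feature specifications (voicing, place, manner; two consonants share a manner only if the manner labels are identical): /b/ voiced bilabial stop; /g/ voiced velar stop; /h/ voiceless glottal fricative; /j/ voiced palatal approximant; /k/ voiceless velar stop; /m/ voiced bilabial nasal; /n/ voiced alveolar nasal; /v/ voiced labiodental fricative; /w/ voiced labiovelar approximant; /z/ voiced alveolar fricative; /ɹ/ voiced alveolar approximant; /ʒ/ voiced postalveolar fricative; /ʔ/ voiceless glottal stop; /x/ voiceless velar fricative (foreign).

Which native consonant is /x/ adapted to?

/h/ is closest: same manner (fricative), place distance 2 (velar→glottal), same voicing; total 2. Next closest is /ʒ/ at distance 3.

h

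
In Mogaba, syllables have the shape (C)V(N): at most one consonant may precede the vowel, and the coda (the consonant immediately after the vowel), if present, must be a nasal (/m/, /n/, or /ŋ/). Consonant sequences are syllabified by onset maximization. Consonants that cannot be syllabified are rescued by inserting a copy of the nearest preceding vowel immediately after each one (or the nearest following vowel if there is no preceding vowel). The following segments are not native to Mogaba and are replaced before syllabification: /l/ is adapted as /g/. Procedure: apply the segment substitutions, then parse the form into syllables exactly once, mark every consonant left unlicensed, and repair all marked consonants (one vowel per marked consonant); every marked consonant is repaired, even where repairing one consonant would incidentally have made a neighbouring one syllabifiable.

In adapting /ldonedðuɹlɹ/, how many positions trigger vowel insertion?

After substitution the input is /gdonedðuɹgɹ/.
The unsyllabifiable consonants are /g/, /d/, /ɹ/, /g/, /ɹ/; each receives one epenthetic vowel.

5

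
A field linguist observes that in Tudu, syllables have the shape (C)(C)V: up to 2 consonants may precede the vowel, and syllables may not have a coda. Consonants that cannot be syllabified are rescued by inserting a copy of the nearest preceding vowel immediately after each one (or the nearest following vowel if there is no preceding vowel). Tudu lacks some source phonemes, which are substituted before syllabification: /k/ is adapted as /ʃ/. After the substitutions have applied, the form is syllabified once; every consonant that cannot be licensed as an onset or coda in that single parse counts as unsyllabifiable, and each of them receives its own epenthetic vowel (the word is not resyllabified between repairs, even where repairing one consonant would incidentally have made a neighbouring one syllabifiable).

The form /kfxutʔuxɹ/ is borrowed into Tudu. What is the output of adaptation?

Substitution: /k/ → /ʃ/, giving /ʃfxutʔuxɹ/.
Syllabifying with onset maximization leaves /ʃ/, /x/, /ɹ/ stranded (no codas are permitted; onsets may contain at most 2 consonants).
Each unlicensed consonant becomes the onset of a new syllable: /ʃ/ → /ʃu/, /x/ → /xu/, /ɹ/ → /ɹu/.

ʃufxutʔuxuɹu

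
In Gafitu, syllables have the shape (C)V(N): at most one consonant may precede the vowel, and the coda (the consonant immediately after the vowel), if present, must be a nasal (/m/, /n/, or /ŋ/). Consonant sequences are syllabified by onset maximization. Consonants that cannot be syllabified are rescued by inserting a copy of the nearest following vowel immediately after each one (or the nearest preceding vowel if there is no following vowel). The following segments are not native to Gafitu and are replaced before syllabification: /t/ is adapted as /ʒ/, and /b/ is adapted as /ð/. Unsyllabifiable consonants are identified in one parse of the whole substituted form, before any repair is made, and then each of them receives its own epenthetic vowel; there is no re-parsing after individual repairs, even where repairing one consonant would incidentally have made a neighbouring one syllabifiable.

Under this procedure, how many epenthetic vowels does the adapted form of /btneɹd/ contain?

4

After substitution the input is /ðʒneɹd/.
The unsyllabifiable consonants are /ð/, /ʒ/, /ɹ/, /d/; each receives one epenthetic vowel.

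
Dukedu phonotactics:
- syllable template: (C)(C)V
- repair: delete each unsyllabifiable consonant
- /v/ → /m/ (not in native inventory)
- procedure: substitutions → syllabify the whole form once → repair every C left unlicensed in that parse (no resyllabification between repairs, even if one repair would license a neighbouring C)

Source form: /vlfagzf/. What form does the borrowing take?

lfa

Substitution: /v/ → /m/, giving /mlfagzf/.
The consonants /m/, /g/, /z/, /f/ cannot be parsed into a legal (C)(C)V syllable (no codas are permitted; onsets may contain at most 2 consonants).
Deleting the stranded consonants removes /m/, /g/, /z/, /f/.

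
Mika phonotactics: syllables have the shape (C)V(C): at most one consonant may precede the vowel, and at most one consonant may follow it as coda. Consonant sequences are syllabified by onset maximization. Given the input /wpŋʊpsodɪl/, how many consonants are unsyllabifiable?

2

Under (C)V(C), the unsyllabifiable consonants are /w/, /p/ (at most one coda consonant is licensed; onsets are limited to one consonant).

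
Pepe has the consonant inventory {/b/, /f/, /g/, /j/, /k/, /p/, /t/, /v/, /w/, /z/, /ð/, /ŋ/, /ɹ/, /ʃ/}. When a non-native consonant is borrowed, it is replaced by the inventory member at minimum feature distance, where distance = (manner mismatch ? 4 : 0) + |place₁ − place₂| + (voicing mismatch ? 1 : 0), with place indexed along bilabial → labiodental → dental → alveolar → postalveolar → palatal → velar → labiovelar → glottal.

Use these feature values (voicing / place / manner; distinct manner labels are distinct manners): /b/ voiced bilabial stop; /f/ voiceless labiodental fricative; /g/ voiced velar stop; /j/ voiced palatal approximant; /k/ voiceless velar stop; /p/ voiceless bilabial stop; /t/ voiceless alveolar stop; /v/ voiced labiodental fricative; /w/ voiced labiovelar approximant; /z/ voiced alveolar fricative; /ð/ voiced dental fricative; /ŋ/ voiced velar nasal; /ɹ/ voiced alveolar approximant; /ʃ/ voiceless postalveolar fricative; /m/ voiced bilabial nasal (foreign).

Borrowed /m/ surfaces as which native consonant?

/b/ is closest: manner differs (nasal→stop, +4), place distance 0 (bilabial→bilabial), same voicing; total 4. Next closest is /p/ at distance 5.

b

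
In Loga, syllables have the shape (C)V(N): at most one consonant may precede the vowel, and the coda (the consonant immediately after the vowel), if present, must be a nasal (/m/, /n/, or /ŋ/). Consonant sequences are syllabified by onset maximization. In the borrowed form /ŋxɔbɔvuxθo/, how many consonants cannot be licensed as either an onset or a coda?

Under (C)V(N), the unsyllabifiable consonants are /ŋ/, /x/ (only a nasal (/m/, /n/, or /ŋ/) is licensed in coda position; onsets are limited to one consonant).

2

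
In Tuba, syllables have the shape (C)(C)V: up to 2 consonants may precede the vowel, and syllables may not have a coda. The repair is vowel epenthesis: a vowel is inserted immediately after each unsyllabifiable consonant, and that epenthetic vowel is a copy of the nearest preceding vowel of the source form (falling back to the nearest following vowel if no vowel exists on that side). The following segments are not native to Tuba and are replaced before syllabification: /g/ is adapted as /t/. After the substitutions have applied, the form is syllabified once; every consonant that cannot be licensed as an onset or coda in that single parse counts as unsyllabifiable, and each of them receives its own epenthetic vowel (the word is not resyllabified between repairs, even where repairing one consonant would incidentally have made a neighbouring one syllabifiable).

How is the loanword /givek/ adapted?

tiveke

Substitution: /g/ → /t/, giving /tivek/.
Under (C)(C)V, the unsyllabifiable consonants are /k/ (no codas are permitted; onsets may contain at most 2 consonants).
Epenthesis after each stranded consonant: /k/ → /ke/.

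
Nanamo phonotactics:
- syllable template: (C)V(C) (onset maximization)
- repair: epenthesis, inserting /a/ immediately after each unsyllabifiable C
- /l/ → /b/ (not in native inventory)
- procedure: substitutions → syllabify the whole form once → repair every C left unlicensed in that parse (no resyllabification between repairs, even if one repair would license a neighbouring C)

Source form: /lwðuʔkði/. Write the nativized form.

bawaðuʔkaði

Substitution: /l/ → /b/, giving /bwðuʔkði/.
Syllabifying with onset maximization leaves /b/, /w/, /k/ stranded (at most one coda consonant is licensed; onsets are limited to one consonant).
Each unlicensed consonant becomes the onset of a new syllable: /b/ → /ba/, /w/ → /wa/, /k/ → /ka/.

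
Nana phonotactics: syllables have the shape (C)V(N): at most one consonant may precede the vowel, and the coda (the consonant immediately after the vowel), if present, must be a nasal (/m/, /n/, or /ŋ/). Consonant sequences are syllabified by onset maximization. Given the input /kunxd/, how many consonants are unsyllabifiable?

The consonants /x/, /d/ cannot be parsed into a legal (C)V(N) syllable (only a nasal (/m/, /n/, or /ŋ/) is licensed in coda position; onsets are limited to one consonant).

2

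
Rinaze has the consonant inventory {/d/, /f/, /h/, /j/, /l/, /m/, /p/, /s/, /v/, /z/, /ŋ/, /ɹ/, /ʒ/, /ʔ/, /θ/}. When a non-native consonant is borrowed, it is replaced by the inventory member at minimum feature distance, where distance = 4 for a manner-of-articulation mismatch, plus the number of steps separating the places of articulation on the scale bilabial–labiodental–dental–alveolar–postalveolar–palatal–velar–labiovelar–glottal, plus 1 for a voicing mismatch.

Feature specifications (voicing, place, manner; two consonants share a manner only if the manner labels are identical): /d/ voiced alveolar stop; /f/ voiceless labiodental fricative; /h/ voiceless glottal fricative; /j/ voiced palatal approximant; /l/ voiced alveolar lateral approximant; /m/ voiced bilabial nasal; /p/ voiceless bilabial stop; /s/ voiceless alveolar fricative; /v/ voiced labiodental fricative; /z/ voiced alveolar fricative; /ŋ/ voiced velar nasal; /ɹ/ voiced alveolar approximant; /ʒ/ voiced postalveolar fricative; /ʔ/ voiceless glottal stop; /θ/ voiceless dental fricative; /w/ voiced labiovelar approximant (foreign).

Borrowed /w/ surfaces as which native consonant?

/j/ is closest: same manner (approximant), place distance 2 (labiovelar→palatal), same voicing; total 2. Next closest is /ɹ/ at distance 4.

j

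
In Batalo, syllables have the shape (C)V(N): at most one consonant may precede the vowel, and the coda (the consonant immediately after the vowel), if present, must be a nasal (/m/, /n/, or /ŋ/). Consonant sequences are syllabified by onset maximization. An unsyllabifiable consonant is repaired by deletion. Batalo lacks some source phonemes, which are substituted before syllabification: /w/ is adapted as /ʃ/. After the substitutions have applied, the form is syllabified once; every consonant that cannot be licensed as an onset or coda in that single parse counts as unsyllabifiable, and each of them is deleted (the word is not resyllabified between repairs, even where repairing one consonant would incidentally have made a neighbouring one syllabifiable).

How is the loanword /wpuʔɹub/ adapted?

Substitution: /w/ → /ʃ/, giving /ʃpuʔɹub/.
Syllabifying with onset maximization leaves /ʃ/, /ʔ/, /b/ stranded (only a nasal (/m/, /n/, or /ŋ/) is licensed in coda position; onsets are limited to one consonant).
Deletion applies to /ʃ/, /ʔ/, /b/.

puɹu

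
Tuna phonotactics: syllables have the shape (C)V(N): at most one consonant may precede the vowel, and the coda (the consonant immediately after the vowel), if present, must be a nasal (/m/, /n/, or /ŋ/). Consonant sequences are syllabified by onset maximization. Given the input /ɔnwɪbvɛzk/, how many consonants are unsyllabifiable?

3

Syllabifying with onset maximization leaves /b/, /z/, /k/ stranded (only a nasal (/m/, /n/, or /ŋ/) is licensed in coda position; onsets are limited to one consonant).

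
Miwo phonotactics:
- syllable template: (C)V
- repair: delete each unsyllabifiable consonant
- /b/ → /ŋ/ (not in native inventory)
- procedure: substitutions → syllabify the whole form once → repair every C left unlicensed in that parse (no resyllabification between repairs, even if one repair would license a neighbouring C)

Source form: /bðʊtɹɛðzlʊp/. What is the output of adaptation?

Substitution: /b/ → /ŋ/, giving /ŋðʊtɹɛðzlʊp/.
Syllabifying with onset maximization leaves /ŋ/, /t/, /ð/, /z/, /p/ stranded (no codas are permitted; onsets are limited to one consonant).
Deletion applies to /ŋ/, /t/, /ð/, /z/, /p/.

ðʊɹɛlʊ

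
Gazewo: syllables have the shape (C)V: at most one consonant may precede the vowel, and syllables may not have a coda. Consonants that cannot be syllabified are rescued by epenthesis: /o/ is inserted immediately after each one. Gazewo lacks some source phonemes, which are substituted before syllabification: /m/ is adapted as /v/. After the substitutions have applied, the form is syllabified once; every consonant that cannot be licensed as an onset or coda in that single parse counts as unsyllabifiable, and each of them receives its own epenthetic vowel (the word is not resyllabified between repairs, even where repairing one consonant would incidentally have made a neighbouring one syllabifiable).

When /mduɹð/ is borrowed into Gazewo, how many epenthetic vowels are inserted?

After substitution the input is /vduɹð/.
The unsyllabifiable consonants are /v/, /ɹ/, /ð/; each receives one epenthetic vowel.

3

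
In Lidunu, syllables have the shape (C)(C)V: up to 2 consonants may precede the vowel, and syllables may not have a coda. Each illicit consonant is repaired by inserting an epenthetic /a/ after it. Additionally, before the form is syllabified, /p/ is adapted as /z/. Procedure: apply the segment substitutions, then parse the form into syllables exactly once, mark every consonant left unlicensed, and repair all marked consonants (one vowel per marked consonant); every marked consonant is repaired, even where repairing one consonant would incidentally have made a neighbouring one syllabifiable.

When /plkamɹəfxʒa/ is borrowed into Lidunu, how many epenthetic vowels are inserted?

After substitution the input is /zlkamɹəfxʒa/.
The unsyllabifiable consonants are /z/, /f/; each receives one epenthetic vowel.

2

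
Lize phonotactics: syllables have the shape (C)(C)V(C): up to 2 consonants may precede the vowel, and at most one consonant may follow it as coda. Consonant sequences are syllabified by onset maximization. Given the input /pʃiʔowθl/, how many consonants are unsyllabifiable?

Under (C)(C)V(C), the unsyllabifiable consonants are /θ/, /l/ (at most one coda consonant is licensed; onsets may contain at most 2 consonants).

2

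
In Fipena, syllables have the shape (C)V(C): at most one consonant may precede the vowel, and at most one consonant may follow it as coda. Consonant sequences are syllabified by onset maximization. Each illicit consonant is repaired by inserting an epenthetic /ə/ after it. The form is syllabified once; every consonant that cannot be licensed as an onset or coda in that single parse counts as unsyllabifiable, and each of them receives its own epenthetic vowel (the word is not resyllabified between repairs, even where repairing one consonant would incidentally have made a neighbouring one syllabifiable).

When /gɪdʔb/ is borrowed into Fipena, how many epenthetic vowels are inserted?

The unsyllabifiable consonants are /ʔ/, /b/; each receives one epenthetic vowel.

2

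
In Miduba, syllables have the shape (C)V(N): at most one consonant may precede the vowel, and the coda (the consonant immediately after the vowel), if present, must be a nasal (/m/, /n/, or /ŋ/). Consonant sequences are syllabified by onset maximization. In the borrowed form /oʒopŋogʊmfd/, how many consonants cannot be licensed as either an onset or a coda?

3

Under (C)V(N), the unsyllabifiable consonants are /p/, /f/, /d/ (only a nasal (/m/, /n/, or /ŋ/) is licensed in coda position; onsets are limited to one consonant).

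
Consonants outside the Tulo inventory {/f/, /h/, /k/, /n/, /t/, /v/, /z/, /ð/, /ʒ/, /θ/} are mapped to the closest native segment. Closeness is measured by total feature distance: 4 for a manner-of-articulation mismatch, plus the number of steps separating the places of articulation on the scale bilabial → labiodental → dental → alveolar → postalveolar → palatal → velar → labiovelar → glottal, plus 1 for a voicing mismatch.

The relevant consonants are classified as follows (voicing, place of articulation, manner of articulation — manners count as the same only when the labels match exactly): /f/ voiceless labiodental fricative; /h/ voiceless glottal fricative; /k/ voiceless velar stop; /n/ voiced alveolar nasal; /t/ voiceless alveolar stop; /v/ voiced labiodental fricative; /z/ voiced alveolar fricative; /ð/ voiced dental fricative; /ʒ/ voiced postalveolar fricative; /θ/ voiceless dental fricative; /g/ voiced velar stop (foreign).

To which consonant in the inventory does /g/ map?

k

/k/ is closest: same manner (stop), place distance 0 (velar→velar), voicing differs (+1); total 1. Next closest is /t/ at distance 4.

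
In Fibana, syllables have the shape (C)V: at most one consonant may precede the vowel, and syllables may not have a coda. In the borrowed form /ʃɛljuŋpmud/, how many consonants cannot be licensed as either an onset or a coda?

4

The consonants /l/, /ŋ/, /p/, /d/ cannot be parsed into a legal (C)V syllable (no codas are permitted; onsets are limited to one consonant).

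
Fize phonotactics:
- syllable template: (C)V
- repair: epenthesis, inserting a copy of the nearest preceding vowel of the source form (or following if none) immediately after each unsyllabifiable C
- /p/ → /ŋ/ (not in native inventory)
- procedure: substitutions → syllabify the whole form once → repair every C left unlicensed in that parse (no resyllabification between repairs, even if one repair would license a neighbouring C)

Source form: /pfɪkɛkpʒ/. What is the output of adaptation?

Substitution: /p/ → /ŋ/, giving /ŋfɪkɛkŋʒ/.
Under (C)V, the unsyllabifiable consonants are /ŋ/, /k/, /ŋ/, /ʒ/ (no codas are permitted; onsets are limited to one consonant).
Epenthesis after each stranded consonant: /ŋ/ → /ŋɪ/, /k/ → /kɛ/, /ŋ/ → /ŋɛ/, /ʒ/ → /ʒɛ/.

ŋɪfɪkɛkɛŋɛʒɛ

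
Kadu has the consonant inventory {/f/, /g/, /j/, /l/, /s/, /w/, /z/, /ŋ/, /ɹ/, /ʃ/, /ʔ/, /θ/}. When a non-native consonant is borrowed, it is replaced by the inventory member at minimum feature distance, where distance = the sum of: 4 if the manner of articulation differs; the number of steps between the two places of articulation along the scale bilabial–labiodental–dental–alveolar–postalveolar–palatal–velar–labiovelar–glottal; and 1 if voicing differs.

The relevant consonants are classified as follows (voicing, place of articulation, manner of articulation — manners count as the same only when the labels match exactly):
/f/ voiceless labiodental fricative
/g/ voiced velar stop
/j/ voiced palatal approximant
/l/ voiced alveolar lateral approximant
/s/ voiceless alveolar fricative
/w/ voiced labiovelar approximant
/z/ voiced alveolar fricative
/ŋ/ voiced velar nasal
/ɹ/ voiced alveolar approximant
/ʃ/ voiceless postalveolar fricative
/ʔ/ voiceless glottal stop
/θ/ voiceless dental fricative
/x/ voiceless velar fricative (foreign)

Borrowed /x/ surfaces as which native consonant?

ʃ

/ʃ/ is closest: same manner (fricative), place distance 2 (velar→postalveolar), same voicing; total 2. Next closest is /s/ at distance 3.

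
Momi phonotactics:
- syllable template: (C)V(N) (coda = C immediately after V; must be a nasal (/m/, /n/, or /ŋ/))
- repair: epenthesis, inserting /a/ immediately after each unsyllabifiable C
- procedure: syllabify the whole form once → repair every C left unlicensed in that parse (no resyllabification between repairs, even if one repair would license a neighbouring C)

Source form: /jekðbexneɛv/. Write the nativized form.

Syllabifying with onset maximization leaves /k/, /ð/, /x/, /v/ stranded (only a nasal (/m/, /n/, or /ŋ/) is licensed in coda position; onsets are limited to one consonant).
Inserting the epenthetic vowel yields /k/ → /ka/, /ð/ → /ða/, /x/ → /xa/, /v/ → /va/.

jekaðabexaneɛva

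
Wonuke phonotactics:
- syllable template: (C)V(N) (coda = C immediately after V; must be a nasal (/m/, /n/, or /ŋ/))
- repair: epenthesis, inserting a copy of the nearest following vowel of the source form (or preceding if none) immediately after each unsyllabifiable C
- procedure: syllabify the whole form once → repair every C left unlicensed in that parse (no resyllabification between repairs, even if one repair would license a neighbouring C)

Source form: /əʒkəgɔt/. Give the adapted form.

əʒəkəgɔtɔ

The consonants /ʒ/, /t/ cannot be parsed into a legal (C)V(N) syllable (only a nasal (/m/, /n/, or /ŋ/) is licensed in coda position; onsets are limited to one consonant).
Epenthesis after each stranded consonant: /ʒ/ → /ʒə/, /t/ → /tɔ/.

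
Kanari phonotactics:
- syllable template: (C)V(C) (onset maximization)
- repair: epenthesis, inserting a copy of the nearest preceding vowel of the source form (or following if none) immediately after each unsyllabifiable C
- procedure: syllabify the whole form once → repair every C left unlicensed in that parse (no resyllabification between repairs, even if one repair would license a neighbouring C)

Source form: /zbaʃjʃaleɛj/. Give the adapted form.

zabaʃjaʃaleɛj

Syllabifying with onset maximization leaves /z/, /j/ stranded (at most one coda consonant is licensed; onsets are limited to one consonant).
Each unlicensed consonant becomes the onset of a new syllable: /z/ → /za/, /j/ → /ja/.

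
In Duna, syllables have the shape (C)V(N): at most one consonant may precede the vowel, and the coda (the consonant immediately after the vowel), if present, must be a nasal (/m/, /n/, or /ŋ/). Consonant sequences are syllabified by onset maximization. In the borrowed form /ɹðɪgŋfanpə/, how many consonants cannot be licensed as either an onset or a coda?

Under (C)V(N), the unsyllabifiable consonants are /ɹ/, /g/, /ŋ/ (only a nasal (/m/, /n/, or /ŋ/) is licensed in coda position; onsets are limited to one consonant).

3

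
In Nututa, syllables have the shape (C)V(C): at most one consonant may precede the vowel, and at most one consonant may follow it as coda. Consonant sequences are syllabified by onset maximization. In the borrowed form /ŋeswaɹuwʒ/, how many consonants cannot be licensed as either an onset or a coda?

1

Under (C)V(C), the unsyllabifiable consonants are /ʒ/ (at most one coda consonant is licensed; onsets are limited to one consonant).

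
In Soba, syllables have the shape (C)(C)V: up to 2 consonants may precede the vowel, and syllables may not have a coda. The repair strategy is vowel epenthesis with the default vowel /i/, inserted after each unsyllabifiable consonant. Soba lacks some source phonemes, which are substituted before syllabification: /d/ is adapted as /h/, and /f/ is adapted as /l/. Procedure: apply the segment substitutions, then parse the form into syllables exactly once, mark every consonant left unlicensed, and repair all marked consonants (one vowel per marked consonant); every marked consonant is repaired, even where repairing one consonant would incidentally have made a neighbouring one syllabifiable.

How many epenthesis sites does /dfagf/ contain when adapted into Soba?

2

After substitution the input is /hlagl/.
The unsyllabifiable consonants are /g/, /l/; each receives one epenthetic vowel.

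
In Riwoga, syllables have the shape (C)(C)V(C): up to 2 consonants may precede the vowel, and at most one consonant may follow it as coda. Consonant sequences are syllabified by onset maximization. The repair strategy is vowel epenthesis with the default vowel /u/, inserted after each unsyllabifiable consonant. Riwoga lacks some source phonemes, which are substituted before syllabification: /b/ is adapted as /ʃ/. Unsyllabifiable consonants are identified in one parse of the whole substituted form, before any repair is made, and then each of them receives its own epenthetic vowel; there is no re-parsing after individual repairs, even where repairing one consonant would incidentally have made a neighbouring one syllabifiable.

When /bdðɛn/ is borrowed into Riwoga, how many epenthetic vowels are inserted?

1

After substitution the input is /ʃdðɛn/.
The unsyllabifiable consonants are /ʃ/; each receives one epenthetic vowel.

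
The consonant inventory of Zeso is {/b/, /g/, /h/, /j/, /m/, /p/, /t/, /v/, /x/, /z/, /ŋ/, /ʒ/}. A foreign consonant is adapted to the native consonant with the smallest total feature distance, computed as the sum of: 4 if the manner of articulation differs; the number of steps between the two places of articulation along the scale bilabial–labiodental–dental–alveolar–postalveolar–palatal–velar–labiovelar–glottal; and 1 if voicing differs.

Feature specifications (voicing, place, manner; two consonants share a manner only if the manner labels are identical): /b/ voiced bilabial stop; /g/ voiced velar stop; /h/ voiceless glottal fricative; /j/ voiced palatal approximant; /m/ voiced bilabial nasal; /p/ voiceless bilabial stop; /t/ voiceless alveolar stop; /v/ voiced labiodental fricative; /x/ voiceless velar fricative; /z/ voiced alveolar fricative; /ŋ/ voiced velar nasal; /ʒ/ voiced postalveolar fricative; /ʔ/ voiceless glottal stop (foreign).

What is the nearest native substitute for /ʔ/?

/g/ is closest: same manner (stop), place distance 2 (glottal→velar), voicing differs (+1); total 3. Next closest is /h/ at distance 4.

g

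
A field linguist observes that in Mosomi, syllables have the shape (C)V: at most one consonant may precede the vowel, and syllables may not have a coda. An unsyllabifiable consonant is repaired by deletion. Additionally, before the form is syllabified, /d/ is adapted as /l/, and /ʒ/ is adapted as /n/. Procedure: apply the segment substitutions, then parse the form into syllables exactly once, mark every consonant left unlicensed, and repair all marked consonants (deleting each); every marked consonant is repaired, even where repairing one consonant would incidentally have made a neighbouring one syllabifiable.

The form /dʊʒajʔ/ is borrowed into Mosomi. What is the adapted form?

Substitution: /d/ → /l/, /ʒ/ → /n/, giving /lʊnajʔ/.
Under (C)V, the unsyllabifiable consonants are /j/, /ʔ/ (no codas are permitted; onsets are limited to one consonant).
Each unlicensed consonant is deleted: /j/, /ʔ/.

lʊna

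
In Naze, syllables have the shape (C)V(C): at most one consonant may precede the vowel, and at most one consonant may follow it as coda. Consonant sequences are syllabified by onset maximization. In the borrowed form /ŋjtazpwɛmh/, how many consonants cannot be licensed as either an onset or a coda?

The consonants /ŋ/, /j/, /p/, /h/ cannot be parsed into a legal (C)V(C) syllable (at most one coda consonant is licensed; onsets are limited to one consonant).

4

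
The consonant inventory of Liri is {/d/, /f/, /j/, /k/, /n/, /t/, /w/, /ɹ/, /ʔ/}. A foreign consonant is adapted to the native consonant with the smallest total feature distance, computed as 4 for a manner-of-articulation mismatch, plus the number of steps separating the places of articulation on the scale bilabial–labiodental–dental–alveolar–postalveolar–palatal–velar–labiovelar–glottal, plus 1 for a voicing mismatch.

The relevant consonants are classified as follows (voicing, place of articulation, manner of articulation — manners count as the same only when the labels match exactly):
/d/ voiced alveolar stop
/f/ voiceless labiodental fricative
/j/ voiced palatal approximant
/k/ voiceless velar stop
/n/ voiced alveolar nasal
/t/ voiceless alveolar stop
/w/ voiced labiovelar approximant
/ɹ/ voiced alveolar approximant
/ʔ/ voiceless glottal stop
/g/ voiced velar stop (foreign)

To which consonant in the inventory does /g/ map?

k

/k/ is closest: same manner (stop), place distance 0 (velar→velar), voicing differs (+1); total 1. Next closest is /d/ at distance 3.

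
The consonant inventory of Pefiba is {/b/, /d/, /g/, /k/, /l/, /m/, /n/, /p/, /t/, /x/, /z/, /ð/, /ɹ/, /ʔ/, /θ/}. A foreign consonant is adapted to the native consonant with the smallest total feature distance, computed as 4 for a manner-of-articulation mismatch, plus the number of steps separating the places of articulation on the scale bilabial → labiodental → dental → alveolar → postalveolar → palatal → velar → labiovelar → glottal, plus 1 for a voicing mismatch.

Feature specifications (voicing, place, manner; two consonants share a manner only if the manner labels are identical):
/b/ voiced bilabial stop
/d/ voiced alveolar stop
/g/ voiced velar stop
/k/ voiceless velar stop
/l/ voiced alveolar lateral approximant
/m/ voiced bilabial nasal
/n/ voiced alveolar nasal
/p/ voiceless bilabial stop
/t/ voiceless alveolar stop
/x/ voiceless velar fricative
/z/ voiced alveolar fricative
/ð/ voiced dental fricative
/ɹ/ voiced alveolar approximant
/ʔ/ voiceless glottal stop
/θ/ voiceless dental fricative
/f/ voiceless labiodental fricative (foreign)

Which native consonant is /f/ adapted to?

θ

/θ/ is closest: same manner (fricative), place distance 1 (labiodental→dental), same voicing; total 1. Next closest is /ð/ at distance 2.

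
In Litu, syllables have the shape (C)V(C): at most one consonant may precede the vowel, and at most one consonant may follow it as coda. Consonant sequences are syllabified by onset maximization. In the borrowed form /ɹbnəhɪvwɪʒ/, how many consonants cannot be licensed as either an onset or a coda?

2

Syllabifying with onset maximization leaves /ɹ/, /b/ stranded (at most one coda consonant is licensed; onsets are limited to one consonant).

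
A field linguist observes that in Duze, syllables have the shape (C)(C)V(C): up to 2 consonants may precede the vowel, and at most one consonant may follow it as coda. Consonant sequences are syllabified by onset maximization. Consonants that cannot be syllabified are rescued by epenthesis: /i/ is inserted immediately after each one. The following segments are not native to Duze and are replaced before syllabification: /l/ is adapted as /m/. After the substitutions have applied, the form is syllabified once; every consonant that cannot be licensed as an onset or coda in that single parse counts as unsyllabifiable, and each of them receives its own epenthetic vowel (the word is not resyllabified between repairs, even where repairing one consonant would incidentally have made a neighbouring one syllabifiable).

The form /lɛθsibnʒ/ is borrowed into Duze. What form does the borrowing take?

mɛθsibniʒi

Substitution: /l/ → /m/, giving /mɛθsibnʒ/.
Under (C)(C)V(C), the unsyllabifiable consonants are /n/, /ʒ/ (at most one coda consonant is licensed; onsets may contain at most 2 consonants).
Each unlicensed consonant becomes the onset of a new syllable: /n/ → /ni/, /ʒ/ → /ʒi/.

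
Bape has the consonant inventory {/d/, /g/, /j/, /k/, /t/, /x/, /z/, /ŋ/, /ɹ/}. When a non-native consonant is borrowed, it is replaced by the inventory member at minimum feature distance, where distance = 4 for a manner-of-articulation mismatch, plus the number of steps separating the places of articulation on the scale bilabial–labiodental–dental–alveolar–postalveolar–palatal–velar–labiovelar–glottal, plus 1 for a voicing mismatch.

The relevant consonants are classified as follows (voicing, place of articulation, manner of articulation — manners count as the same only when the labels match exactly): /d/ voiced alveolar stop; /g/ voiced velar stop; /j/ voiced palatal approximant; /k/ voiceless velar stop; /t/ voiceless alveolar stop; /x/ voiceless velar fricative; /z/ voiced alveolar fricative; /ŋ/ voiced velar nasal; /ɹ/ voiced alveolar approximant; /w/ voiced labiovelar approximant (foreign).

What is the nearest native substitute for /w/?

/j/ is closest: same manner (approximant), place distance 2 (labiovelar→palatal), same voicing; total 2. Next closest is /ɹ/ at distance 4.

j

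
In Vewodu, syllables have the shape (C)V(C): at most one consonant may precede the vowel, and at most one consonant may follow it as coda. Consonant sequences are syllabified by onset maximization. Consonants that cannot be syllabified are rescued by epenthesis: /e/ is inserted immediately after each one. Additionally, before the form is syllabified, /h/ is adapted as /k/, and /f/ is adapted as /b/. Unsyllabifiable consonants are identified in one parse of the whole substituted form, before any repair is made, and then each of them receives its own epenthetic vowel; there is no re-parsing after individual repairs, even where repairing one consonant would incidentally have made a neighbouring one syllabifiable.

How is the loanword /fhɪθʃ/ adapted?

bekɪθʃe

Substitution: /f/ → /b/, /h/ → /k/, giving /bkɪθʃ/.
The consonants /b/, /ʃ/ cannot be parsed into a legal (C)V(C) syllable (at most one coda consonant is licensed; onsets are limited to one consonant).
Epenthesis after each stranded consonant: /b/ → /be/, /ʃ/ → /ʃe/.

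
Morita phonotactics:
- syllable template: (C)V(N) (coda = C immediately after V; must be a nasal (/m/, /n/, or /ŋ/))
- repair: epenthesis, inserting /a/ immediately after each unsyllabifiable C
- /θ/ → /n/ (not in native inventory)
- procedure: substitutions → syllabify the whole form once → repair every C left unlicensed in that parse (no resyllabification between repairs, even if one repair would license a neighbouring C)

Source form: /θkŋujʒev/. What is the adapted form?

Substitution: /θ/ → /n/, giving /nkŋujʒev/.
Syllabifying with onset maximization leaves /n/, /k/, /j/, /v/ stranded (only a nasal (/m/, /n/, or /ŋ/) is licensed in coda position; onsets are limited to one consonant).
Inserting the epenthetic vowel yields /n/ → /na/, /k/ → /ka/, /j/ → /ja/, /v/ → /va/.

nakaŋujaʒeva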